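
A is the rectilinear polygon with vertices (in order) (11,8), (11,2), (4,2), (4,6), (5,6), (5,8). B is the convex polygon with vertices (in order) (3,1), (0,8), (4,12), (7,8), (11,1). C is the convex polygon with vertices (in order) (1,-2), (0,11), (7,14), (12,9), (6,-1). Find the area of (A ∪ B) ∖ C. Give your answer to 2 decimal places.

11.85

|A ∪ B| = 80.2143.
|(A ∪ B) ∩ C| = 68.3662.
|(A ∪ B) ∖ C| = 80.2143 − 68.3662 = 11.85.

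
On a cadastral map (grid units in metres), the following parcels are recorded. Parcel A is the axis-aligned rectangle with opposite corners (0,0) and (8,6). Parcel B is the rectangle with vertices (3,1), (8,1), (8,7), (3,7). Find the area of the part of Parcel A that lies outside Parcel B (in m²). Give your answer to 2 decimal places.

|Parcel A∩Parcel B|: x∈[3,8], y∈[1,6] → 5·5 = 25.
|Parcel A| = 48.
|Parcel A ∖ Parcel B| = |Parcel A| − |Parcel A∩Parcel B| = 48 − 25 = 23.00.

23.00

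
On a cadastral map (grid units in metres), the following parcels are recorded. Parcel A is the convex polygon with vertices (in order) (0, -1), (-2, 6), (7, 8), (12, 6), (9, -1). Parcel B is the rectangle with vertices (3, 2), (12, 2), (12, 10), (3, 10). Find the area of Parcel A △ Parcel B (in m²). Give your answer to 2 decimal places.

|Parcel A| = 94.5, |Parcel B| = 72, |Parcel A∩Parcel B| = 43.7937.
|Parcel A △ Parcel B| = |Parcel A| + |Parcel B| − 2·|Parcel A∩Parcel B| = 94.5 + 72 − 87.5873 = 78.91.

78.91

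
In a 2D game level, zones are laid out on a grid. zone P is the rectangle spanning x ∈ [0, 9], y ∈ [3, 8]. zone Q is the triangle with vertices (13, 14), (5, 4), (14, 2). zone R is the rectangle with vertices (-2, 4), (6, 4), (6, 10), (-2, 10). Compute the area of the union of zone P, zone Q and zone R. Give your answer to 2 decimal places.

110.62

By inclusion–exclusion:
Individual areas: |zone P| = 45, |zone Q| = 53, |zone R| = 48.
|zone P∩zone Q| = 11.3778.
|zone P∩zone R|: x∈[0,6], y∈[4,8] → 6·4 = 24.
|zone Q∩zone R| = 0.625.
|zone P∩zone Q∩zone R| = 0.625.
|zone P ∪ zone Q ∪ zone R| = 146 − 36.0028 + 0.625 = 110.62.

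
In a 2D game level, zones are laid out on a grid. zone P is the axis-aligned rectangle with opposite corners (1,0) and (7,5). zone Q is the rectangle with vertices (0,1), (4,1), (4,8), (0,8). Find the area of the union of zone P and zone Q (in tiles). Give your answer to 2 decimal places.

46.00

By inclusion–exclusion:
Individual areas: |zone P| = 30, |zone Q| = 28.
|zone P∩zone Q|: x∈[1,4], y∈[1,5] → 3·4 = 12.
|zone P ∪ zone Q| = 58 − 12 = 46.00.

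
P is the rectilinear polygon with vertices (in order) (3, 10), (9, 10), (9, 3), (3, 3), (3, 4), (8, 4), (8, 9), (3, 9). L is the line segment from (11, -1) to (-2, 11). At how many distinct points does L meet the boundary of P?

The segment meets the boundary at (5.583,4), (6.667,3).

2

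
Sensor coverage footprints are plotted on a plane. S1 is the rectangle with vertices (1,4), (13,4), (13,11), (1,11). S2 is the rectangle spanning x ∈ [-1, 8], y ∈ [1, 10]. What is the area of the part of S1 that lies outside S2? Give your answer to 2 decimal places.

|S1∩S2|: x∈[1,8], y∈[4,10] → 7·6 = 42.
|S1| = 84.
|S1 ∖ S2| = |S1| − |S1∩S2| = 84 − 42 = 42.00.

42.00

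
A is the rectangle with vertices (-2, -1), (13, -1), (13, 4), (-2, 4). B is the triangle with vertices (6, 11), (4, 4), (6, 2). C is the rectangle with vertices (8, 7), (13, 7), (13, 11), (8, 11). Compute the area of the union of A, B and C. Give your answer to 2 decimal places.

By inclusion–exclusion:
Individual areas: |A| = 75, |B| = 9, |C| = 20.
|A∩B| = 2.
|A∩C| = 0 (no overlap).
|B∩C| = 0.
|A∩B∩C| = 0.
|A ∪ B ∪ C| = 104 − 2 + 0 = 102.00.

102.00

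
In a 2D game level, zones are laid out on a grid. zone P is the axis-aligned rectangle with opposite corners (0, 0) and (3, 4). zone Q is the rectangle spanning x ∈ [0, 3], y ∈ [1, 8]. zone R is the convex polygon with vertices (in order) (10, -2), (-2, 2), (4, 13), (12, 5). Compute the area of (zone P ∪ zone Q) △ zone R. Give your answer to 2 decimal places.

97.97

|zone P ∪ zone Q| = 24.
|(zone P ∪ zone Q) ∩ zone R| = 20.0152.
|(zone P ∪ zone Q) △ zone R| = 24 + 114 − 40.0303 = 97.97.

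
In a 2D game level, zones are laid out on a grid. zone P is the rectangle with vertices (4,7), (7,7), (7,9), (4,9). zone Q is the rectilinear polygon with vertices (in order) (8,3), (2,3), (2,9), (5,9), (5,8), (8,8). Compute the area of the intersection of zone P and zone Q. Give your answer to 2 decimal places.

The intersection is the polygon with vertices (7,7), (4,7), (4,9), (5,9), (5,8), (7,8).
By the shoelace formula its area is 4.00.

4.00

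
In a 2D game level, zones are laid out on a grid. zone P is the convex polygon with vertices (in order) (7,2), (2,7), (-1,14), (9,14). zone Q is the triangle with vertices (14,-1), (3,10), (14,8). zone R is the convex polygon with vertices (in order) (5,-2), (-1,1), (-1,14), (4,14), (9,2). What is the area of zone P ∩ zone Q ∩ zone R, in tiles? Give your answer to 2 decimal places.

5.40

The intersection is the polygon with vertices (3,10), (5.885,9.475), (7.571,5.429).
By the shoelace formula its area is 5.40.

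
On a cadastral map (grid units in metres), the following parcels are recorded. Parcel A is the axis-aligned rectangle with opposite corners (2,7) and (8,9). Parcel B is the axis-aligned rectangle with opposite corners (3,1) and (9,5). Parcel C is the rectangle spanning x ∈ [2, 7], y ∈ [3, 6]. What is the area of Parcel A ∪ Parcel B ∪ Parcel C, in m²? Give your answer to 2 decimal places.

43.00

By inclusion–exclusion:
Individual areas: |Parcel A| = 12, |Parcel B| = 24, |Parcel C| = 15.
|Parcel A∩Parcel B| = 0 (no overlap).
|Parcel A∩Parcel C| = 0 (no overlap).
|Parcel B∩Parcel C|: x∈[3,7], y∈[3,5] → 4·2 = 8.
|Parcel A∩Parcel B∩Parcel C| = 0.
|Parcel A ∪ Parcel B ∪ Parcel C| = 51 − 8 + 0 = 43.00.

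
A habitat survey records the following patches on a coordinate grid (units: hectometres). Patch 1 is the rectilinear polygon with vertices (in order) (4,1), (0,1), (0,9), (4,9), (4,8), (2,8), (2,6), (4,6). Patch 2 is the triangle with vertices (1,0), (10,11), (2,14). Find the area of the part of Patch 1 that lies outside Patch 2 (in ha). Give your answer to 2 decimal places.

13.77

|Patch 1| = 28, |Patch 1∩Patch 2| = 14.2338.
|Patch 1 ∖ Patch 2| = |Patch 1| − |Patch 1∩Patch 2| = 28 − 14.2338 = 13.77.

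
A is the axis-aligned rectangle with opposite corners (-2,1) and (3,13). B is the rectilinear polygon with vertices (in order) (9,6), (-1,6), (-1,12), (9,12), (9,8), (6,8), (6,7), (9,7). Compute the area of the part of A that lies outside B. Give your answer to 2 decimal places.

|A| = 60, |A∩B| = 24.
|A ∖ B| = |A| − |A∩B| = 60 − 24 = 36.00.

36.00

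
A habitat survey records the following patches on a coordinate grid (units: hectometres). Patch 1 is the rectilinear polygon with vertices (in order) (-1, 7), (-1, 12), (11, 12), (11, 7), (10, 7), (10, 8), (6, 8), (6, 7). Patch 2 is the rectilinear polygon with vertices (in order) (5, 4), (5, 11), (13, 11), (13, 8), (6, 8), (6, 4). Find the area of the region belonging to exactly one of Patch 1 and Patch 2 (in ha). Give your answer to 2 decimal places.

|Patch 1| = 56, |Patch 2| = 28, |Patch 1∩Patch 2| = 19.
|Patch 1 △ Patch 2| = |Patch 1| + |Patch 2| − 2·|Patch 1∩Patch 2| = 56 + 28 − 38 = 46.00.

46.00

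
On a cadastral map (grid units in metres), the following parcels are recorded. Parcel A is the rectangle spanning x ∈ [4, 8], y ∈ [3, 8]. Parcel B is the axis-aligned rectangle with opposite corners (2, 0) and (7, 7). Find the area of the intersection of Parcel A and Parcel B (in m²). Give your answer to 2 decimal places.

12.00

|Parcel A∩Parcel B|: x∈[4,7], y∈[3,7] → 3·4 = 12.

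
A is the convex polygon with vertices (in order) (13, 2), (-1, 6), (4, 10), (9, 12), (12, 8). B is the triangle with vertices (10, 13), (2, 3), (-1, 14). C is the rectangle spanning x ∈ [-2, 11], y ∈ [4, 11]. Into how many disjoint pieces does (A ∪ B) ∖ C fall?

3

(A ∪ B) ∖ C splits into 3 disjoint pieces (area 0.5364, area 25.2606, area 12.6667).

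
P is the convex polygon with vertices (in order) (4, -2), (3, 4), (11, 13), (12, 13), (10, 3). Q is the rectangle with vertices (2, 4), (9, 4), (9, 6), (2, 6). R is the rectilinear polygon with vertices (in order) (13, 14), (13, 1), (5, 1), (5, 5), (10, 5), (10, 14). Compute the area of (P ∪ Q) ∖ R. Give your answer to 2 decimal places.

|P ∪ Q| = 64.7778.
|(P ∪ Q) ∩ R| = 27.0375.
|(P ∪ Q) ∖ R| = 64.7778 − 27.0375 = 37.74.

37.74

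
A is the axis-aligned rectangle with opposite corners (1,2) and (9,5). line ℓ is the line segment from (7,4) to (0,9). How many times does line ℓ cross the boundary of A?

1

The segment meets the boundary at (5.6,5).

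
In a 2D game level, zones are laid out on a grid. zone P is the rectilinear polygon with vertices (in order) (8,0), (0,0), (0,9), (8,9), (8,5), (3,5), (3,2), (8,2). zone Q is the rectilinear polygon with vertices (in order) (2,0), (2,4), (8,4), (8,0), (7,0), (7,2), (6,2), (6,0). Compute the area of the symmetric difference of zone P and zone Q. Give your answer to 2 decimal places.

|zone P| = 57, |zone Q| = 22, |zone P∩zone Q| = 12.
|zone P △ zone Q| = |zone P| + |zone Q| − 2·|zone P∩zone Q| = 57 + 22 − 24 = 55.00.

55.00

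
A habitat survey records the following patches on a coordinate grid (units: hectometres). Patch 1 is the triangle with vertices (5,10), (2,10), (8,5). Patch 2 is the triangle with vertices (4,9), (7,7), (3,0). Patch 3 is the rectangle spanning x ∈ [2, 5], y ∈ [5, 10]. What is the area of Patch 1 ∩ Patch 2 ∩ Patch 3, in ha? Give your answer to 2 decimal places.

0.77

The intersection is the polygon with vertices (4,9), (5,8.333), (5,7.5), (3.932,8.39).
By the shoelace formula its area is 0.77.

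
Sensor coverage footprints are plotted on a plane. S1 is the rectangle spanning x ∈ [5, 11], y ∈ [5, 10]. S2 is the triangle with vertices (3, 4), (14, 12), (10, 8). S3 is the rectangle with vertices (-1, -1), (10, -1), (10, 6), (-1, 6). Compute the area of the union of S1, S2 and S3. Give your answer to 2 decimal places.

103.23

By inclusion–exclusion:
Individual areas: |S1| = 30, |S2| = 6, |S3| = 77.
|S1∩S2| = 4.461.
|S1∩S3|: x∈[5,10], y∈[5,6] → 5·1 = 5.
|S2∩S3| = 0.75.
|S1∩S2∩S3| = 0.4383.
|S1 ∪ S2 ∪ S3| = 113 − 10.211 + 0.4383 = 103.23.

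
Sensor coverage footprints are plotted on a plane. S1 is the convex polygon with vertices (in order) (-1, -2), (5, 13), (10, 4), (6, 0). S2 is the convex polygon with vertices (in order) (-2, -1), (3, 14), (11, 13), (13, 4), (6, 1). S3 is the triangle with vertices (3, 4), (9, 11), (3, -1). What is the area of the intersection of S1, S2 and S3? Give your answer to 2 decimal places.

13.55

The intersection is the polygon with vertices (7.632,8.263), (3.714,0.429), (3,0.25), (3,4), (7.247,8.955).
By the shoelace formula its area is 13.55.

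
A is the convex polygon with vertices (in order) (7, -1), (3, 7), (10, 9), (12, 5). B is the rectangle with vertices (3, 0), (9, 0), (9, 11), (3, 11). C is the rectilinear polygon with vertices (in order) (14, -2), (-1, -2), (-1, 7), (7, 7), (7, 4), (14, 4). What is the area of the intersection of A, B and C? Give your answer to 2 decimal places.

22.93

The intersection is the polygon with vertices (9,1.4), (7.833,0), (6.5,0), (3,7), (7,7), (7,4), (9,4).
By the shoelace formula its area is 22.93.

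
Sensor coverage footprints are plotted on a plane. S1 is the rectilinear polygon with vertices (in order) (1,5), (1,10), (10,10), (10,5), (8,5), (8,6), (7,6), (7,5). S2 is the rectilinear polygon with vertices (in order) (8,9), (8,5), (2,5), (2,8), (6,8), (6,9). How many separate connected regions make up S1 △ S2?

1

S1 △ S2 is a single connected region.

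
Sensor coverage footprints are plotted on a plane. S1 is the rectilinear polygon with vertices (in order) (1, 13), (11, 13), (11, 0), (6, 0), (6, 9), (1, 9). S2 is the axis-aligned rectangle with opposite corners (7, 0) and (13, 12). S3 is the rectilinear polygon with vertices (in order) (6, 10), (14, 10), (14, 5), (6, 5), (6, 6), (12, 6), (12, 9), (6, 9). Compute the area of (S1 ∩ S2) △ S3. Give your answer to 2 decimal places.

54.00

|S1 ∩ S2| = 48.
|(S1 ∩ S2) ∩ S3| = 8.
|(S1 ∩ S2) △ S3| = 48 + 22 − 16 = 54.00.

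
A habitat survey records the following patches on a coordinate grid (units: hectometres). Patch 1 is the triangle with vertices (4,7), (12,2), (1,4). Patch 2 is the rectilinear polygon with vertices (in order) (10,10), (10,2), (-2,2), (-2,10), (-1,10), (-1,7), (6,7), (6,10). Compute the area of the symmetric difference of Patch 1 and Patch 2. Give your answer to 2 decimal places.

|Patch 1| = 19.5, |Patch 2| = 75, |Patch 1∩Patch 2| = 18.6136.
|Patch 1 △ Patch 2| = |Patch 1| + |Patch 2| − 2·|Patch 1∩Patch 2| = 19.5 + 75 − 37.2273 = 57.27.

57.27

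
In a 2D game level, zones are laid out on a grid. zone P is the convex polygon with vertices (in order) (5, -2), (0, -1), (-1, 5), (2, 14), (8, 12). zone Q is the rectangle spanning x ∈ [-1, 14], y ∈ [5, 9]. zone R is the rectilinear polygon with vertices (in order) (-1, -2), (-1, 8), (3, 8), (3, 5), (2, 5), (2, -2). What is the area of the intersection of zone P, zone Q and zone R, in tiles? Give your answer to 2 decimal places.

The intersection is the polygon with vertices (2,5), (-1,5), (0,8), (3,8), (3,5).
By the shoelace formula its area is 10.50.

10.50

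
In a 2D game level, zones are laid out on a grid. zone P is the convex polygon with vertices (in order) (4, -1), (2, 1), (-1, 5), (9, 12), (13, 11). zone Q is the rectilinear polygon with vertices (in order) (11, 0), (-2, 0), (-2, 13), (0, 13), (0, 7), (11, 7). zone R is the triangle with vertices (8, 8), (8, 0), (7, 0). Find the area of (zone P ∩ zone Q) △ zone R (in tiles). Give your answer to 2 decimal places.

|zone P ∩ zone Q| = 46.2679.
|(zone P ∩ zone Q) ∩ zone R| = 0.9458.
|(zone P ∩ zone Q) △ zone R| = 46.2679 + 4 − 1.8917 = 48.38.

48.38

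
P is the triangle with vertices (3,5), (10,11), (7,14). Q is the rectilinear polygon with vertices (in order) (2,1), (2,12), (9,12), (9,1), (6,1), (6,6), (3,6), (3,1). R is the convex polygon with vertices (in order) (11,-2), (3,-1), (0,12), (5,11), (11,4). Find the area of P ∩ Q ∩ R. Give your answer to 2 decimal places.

6.63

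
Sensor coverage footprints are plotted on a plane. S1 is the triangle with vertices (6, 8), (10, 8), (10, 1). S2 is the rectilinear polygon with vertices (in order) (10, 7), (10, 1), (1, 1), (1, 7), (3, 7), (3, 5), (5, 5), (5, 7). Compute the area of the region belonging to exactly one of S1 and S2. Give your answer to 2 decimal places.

|S1| = 14, |S2| = 50, |S1∩S2| = 10.2857.
|S1 △ S2| = |S1| + |S2| − 2·|S1∩S2| = 14 + 50 − 20.5714 = 43.43.

43.43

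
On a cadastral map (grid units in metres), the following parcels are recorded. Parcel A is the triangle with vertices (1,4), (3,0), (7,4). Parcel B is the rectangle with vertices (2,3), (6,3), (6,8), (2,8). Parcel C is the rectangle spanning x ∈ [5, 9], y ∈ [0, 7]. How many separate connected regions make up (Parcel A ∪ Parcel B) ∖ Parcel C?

1

(Parcel A ∪ Parcel B) ∖ Parcel C is a single connected region.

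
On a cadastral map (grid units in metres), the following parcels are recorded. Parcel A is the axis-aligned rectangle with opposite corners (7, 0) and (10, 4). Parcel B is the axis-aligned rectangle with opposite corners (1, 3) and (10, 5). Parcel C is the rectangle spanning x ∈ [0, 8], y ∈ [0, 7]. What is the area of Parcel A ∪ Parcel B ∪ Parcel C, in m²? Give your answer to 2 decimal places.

66.00

By inclusion–exclusion:
Individual areas: |Parcel A| = 12, |Parcel B| = 18, |Parcel C| = 56.
|Parcel A∩Parcel B|: x∈[7,10], y∈[3,4] → 3·1 = 3.
|Parcel A∩Parcel C|: x∈[7,8], y∈[0,4] → 1·4 = 4.
|Parcel B∩Parcel C|: x∈[1,8], y∈[3,5] → 7·2 = 14.
|Parcel A∩Parcel B∩Parcel C| = 1.
|Parcel A ∪ Parcel B ∪ Parcel C| = 86 − 21 + 1 = 66.00.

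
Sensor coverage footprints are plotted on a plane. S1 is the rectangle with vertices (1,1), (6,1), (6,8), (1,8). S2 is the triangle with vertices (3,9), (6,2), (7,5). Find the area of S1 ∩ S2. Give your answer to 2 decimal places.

The intersection is the polygon with vertices (6,2), (3.429,8), (4,8), (6,6).
By the shoelace formula its area is 5.71.

5.71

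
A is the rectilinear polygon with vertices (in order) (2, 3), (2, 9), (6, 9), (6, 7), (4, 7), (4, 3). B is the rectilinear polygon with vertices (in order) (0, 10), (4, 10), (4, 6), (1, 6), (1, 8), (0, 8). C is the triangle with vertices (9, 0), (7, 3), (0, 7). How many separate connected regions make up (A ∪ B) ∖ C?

3

(A ∪ B) ∖ C splits into 3 disjoint pieces (area 19.2679, area 0.0317, area 3.3333).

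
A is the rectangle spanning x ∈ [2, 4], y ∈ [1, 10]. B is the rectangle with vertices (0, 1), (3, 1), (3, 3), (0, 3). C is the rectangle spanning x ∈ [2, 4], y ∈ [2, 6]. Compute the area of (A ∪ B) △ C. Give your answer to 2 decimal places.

14.00

|A ∪ B| = 22.
|(A ∪ B) ∩ C| = 8.
|(A ∪ B) △ C| = 22 + 8 − 16 = 14.00.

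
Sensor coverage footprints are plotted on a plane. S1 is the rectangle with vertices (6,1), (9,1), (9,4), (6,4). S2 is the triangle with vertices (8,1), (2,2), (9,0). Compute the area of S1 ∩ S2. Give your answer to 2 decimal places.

0.33

The intersection is the polygon with vertices (6,1), (6,1.333), (8,1).
By the shoelace formula its area is 0.33.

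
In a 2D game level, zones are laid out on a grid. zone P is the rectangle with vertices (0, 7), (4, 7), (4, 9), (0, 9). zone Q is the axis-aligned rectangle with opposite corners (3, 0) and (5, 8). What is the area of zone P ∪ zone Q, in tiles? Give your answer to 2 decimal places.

By inclusion–exclusion:
Individual areas: |zone P| = 8, |zone Q| = 16.
|zone P∩zone Q|: x∈[3,4], y∈[7,8] → 1·1 = 1.
|zone P ∪ zone Q| = 24 − 1 = 23.00.

23.00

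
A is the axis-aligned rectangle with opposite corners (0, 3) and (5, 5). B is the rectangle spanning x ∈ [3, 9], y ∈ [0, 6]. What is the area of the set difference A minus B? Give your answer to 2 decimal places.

6.00

|A∩B|: x∈[3,5], y∈[3,5] → 2·2 = 4.
|A| = 10.
|A ∖ B| = |A| − |A∩B| = 10 − 4 = 6.00.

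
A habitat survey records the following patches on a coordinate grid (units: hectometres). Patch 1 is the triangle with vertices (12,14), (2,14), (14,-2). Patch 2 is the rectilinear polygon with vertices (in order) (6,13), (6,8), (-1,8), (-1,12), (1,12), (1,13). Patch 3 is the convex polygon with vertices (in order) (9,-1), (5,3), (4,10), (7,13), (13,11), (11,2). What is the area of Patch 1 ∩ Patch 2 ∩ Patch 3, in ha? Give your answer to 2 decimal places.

2.38

The intersection is the polygon with vertices (6,8.667), (4.571,10.571), (6,12).
By the shoelace formula its area is 2.38.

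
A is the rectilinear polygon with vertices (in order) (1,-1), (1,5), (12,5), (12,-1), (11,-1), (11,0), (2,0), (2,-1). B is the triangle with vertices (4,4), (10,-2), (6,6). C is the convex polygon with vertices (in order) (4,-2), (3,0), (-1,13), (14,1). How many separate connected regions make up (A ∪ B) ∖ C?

(A ∪ B) ∖ C splits into 4 disjoint pieces (area 7.1538, area 3.6, area 1.2667, area 0.5418).

4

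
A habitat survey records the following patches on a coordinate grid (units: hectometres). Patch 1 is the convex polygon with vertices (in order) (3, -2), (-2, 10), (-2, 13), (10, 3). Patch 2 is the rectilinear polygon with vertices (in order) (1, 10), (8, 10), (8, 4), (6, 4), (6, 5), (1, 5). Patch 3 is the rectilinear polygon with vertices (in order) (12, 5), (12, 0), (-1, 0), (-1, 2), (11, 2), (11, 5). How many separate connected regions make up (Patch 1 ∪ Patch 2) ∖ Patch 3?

2

(Patch 1 ∪ Patch 2) ∖ Patch 3 splits into 2 disjoint pieces (area 75.0333, area 3.6333).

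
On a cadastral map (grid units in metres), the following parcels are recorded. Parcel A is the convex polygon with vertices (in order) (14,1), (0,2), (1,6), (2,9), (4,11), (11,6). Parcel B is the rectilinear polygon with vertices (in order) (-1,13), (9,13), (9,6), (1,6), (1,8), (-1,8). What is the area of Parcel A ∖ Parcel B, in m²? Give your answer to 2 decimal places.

54.93

|Parcel A| = 80.5, |Parcel A∩Parcel B| = 25.5714.
|Parcel A ∖ Parcel B| = |Parcel A| − |Parcel A∩Parcel B| = 80.5 − 25.5714 = 54.93.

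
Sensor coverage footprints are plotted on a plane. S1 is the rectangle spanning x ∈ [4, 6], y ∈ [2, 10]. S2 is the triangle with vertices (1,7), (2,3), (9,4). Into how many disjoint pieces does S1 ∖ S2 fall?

2

S1 ∖ S2 splits into 2 disjoint pieces (area 2.8571, area 9).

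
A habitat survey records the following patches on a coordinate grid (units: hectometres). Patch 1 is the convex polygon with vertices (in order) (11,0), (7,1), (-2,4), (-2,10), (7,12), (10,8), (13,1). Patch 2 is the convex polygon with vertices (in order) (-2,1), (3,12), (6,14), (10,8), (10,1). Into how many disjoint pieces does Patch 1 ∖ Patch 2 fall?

2

Patch 1 ∖ Patch 2 splits into 2 disjoint pieces (area 13.5, area 18.7012).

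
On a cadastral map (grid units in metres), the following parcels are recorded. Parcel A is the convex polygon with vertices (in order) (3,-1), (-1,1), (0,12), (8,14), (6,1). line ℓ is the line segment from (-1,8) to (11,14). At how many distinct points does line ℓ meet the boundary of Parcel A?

The segment meets the boundary at (7.75,12.375), (-0.333,8.333).

2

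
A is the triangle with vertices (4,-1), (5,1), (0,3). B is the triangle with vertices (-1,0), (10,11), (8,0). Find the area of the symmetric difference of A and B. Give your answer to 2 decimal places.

45.86

|A| = 6, |B| = 49.5, |A∩B| = 4.8214.
|A △ B| = |A| + |B| − 2·|A∩B| = 6 + 49.5 − 9.6429 = 45.86.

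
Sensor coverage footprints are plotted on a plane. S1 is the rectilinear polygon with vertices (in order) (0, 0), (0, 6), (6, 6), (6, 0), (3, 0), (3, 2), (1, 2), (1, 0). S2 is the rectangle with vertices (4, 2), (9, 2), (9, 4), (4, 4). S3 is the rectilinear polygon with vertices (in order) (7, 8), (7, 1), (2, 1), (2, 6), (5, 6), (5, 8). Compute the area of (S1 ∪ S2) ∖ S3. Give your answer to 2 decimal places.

|S1 ∪ S2| = 38.
|(S1 ∪ S2) ∩ S3| = 21.
|(S1 ∪ S2) ∖ S3| = 38 − 21 = 17.00.

17.00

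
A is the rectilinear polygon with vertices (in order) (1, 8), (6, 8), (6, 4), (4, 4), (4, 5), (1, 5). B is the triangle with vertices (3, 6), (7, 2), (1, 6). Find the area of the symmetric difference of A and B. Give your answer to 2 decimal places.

|A| = 17, |B| = 4, |A∩B| = 2.25.
|A △ B| = |A| + |B| − 2·|A∩B| = 17 + 4 − 4.5 = 16.50.

16.50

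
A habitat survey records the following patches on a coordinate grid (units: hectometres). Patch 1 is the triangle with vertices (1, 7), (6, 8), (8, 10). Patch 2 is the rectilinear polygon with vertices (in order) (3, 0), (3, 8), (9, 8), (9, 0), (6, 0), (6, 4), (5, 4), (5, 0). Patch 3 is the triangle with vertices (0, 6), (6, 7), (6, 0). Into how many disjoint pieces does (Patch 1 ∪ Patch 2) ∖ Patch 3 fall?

2

(Patch 1 ∪ Patch 2) ∖ Patch 3 splits into 2 disjoint pieces (area 30.8738, area 4).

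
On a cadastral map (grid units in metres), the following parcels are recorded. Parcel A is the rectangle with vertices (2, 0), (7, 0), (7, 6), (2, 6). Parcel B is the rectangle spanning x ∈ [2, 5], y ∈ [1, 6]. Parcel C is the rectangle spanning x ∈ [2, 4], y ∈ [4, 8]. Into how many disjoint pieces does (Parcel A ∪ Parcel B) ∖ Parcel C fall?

1

(Parcel A ∪ Parcel B) ∖ Parcel C is a single connected region.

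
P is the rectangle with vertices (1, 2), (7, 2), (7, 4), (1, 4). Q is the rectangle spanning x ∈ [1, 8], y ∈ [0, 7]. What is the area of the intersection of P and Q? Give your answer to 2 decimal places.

12.00

|P∩Q|: x∈[1,7], y∈[2,4] → 6·2 = 12.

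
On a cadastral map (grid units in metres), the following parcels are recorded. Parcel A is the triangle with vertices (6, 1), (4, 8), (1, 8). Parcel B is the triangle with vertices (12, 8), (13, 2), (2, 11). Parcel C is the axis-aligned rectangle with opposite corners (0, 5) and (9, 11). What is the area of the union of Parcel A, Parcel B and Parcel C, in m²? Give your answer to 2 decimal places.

73.23

By inclusion–exclusion:
Individual areas: |Parcel A| = 10.5, |Parcel B| = 28.5, |Parcel C| = 54.
|Parcel A∩Parcel B| = 0.
|Parcel A∩Parcel C| = 7.0714.
|Parcel B∩Parcel C| = 12.6955.
|Parcel A∩Parcel B∩Parcel C| = 0.
|Parcel A ∪ Parcel B ∪ Parcel C| = 93 − 19.7669 + 0 = 73.23.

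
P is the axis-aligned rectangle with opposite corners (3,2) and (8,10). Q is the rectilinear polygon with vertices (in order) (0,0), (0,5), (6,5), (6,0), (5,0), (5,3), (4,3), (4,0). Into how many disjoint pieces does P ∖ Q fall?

2

P ∖ Q splits into 2 disjoint pieces (area 31, area 1).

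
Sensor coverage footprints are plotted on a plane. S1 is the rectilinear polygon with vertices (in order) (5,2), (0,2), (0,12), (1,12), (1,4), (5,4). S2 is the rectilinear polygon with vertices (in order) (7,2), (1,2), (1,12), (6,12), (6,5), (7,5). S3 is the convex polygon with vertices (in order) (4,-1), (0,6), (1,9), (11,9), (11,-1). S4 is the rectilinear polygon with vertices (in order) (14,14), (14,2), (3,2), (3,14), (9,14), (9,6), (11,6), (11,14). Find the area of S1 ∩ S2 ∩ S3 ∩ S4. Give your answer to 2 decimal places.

The intersection is the polygon with vertices (5,2), (3,2), (3,4), (5,4).
By the shoelace formula its area is 4.00.

4.00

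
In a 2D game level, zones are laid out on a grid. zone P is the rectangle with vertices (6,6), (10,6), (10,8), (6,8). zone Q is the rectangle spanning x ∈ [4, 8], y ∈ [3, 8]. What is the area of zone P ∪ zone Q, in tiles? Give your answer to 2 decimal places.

By inclusion–exclusion:
Individual areas: |zone P| = 8, |zone Q| = 20.
|zone P∩zone Q|: x∈[6,8], y∈[6,8] → 2·2 = 4.
|zone P ∪ zone Q| = 28 − 4 = 24.00.

24.00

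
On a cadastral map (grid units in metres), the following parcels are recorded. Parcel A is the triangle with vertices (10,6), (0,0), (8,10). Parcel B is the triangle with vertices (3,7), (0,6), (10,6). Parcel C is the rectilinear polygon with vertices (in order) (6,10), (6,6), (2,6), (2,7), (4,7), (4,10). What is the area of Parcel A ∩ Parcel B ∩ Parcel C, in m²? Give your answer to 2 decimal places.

The intersection is the polygon with vertices (6,6.571), (6,6), (4.8,6), (5.333,6.667).
By the shoelace formula its area is 0.59.

0.59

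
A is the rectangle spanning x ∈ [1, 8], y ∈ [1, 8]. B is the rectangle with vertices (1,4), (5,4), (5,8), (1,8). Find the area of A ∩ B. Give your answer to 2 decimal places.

|A∩B|: x∈[1,5], y∈[4,8] → 4·4 = 16.

16.00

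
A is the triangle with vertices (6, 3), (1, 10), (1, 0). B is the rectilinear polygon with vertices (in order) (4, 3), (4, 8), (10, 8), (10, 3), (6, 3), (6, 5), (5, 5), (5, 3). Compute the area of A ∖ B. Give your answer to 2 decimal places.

|A| = 25, |A∩B| = 2.1.
|A ∖ B| = |A| − |A∩B| = 25 − 2.1 = 22.90.

22.90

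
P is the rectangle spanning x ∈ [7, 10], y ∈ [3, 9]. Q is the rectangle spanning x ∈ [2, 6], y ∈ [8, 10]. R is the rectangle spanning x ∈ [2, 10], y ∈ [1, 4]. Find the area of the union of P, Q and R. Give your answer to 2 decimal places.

47.00

By inclusion–exclusion:
Individual areas: |P| = 18, |Q| = 8, |R| = 24.
|P∩Q| = 0 (no overlap).
|P∩R|: x∈[7,10], y∈[3,4] → 3·1 = 3.
|Q∩R| = 0 (no overlap).
|P∩Q∩R| = 0.
|P ∪ Q ∪ R| = 50 − 3 + 0 = 47.00.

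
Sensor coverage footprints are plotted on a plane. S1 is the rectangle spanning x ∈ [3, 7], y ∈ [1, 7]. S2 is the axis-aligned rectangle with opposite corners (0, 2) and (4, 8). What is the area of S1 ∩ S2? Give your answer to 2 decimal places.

5.00

|S1∩S2|: x∈[3,4], y∈[2,7] → 1·5 = 5.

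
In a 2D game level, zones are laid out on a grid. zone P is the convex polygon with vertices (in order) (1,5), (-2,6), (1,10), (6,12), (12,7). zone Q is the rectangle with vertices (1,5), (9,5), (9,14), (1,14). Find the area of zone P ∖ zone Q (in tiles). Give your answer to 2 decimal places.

12.07

|zone P| = 53.5, |zone P∩zone Q| = 41.4318.
|zone P ∖ zone Q| = |zone P| − |zone P∩zone Q| = 53.5 − 41.4318 = 12.07.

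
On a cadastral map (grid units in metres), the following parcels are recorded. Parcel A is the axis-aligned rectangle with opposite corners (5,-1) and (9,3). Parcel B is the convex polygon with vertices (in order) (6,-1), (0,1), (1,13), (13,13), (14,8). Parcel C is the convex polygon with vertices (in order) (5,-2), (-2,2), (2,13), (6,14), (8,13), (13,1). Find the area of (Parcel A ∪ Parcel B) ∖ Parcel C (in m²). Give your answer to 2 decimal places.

|Parcel A ∪ Parcel B| = 150.7292.
|(Parcel A ∪ Parcel B) ∩ Parcel C| = 120.4454.
|(Parcel A ∪ Parcel B) ∖ Parcel C| = 150.7292 − 120.4454 = 30.28.

30.28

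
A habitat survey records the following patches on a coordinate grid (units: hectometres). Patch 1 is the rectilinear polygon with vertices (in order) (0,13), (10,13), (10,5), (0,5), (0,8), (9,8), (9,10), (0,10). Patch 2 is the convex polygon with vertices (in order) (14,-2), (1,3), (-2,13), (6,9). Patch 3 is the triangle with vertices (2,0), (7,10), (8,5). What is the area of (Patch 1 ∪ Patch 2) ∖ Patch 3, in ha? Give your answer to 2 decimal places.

|Patch 1 ∪ Patch 2| = 120.3121.
|(Patch 1 ∪ Patch 2) ∩ Patch 3| = 14.9416.
|(Patch 1 ∪ Patch 2) ∖ Patch 3| = 120.3121 − 14.9416 = 105.37.

105.37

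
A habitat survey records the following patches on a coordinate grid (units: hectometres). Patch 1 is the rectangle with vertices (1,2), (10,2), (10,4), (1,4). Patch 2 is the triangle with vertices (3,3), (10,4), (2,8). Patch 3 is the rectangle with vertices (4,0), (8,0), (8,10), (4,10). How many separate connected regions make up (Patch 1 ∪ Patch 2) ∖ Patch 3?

2

(Patch 1 ∪ Patch 2) ∖ Patch 3 splits into 2 disjoint pieces (area 5, area 11.4).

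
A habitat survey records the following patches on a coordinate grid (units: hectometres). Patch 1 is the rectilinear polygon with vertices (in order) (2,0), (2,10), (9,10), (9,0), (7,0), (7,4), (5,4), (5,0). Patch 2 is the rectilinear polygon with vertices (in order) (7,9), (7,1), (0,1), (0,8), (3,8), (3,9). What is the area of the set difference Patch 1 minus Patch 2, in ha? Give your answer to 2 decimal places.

29.00

|Patch 1| = 62, |Patch 1∩Patch 2| = 33.
|Patch 1 ∖ Patch 2| = |Patch 1| − |Patch 1∩Patch 2| = 62 − 33 = 29.00.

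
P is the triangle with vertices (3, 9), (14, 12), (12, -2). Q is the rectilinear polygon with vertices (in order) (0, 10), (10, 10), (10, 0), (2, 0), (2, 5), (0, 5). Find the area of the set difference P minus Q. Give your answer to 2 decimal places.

|P| = 74, |P∩Q| = 35.1111.
|P ∖ Q| = |P| − |P∩Q| = 74 − 35.1111 = 38.89.

38.89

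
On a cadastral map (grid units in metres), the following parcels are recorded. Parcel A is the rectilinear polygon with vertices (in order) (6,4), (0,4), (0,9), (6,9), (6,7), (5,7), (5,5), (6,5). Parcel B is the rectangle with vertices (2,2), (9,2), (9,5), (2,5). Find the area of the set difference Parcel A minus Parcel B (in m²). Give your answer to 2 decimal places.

|Parcel A| = 28, |Parcel A∩Parcel B| = 4.
|Parcel A ∖ Parcel B| = |Parcel A| − |Parcel A∩Parcel B| = 28 − 4 = 24.00.

24.00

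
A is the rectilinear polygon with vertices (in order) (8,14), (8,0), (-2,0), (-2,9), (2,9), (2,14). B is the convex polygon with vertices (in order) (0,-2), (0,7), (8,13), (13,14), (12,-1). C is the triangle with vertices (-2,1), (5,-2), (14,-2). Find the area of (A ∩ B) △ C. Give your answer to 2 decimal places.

91.46

|A ∩ B| = 80.
|(A ∩ B) ∩ C| = 1.0179.
|(A ∩ B) △ C| = 80 + 13.5 − 2.0357 = 91.46.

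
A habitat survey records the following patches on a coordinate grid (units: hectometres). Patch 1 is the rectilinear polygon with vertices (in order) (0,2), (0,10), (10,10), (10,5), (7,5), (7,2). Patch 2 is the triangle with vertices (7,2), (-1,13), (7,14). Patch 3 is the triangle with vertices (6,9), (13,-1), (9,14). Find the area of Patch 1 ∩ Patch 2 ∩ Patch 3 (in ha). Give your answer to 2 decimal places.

1.41

The intersection is the polygon with vertices (7,7.571), (6,9), (6.6,10), (7,10).
By the shoelace formula its area is 1.41.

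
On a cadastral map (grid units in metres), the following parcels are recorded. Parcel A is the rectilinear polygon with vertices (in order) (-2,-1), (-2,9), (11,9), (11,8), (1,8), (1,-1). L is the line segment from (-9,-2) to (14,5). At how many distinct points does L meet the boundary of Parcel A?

The segment meets the boundary at (1,1.043), (-2,0.13).

2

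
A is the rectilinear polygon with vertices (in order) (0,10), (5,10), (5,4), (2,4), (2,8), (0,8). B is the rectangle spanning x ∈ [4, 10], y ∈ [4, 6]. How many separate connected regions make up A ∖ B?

1

A ∖ B is a single connected region.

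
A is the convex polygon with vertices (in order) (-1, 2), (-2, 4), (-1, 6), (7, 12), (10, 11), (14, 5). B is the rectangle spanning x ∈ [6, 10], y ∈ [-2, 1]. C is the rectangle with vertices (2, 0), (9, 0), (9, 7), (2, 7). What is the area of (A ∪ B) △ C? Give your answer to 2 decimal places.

|A ∪ B| = 100.
|(A ∪ B) ∩ C| = 28.9.
|(A ∪ B) △ C| = 100 + 49 − 57.8 = 91.20.

91.20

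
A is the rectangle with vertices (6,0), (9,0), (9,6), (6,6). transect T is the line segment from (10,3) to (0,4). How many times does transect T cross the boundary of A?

The segment meets the boundary at (6,3.4), (9,3.1).

2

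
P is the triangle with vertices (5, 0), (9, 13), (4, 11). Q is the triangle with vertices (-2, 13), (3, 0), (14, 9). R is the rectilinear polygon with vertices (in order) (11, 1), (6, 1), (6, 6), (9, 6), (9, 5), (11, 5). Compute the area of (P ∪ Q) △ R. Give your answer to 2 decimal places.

|P ∪ Q| = 99.4008.
|(P ∪ Q) ∩ R| = 6.9596.
|(P ∪ Q) △ R| = 99.4008 + 23 − 13.9192 = 108.48.

108.48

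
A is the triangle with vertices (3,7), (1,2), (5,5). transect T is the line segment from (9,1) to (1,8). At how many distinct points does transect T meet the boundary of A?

The segment meets the boundary at (2.778,6.444), (4.692,4.769).

2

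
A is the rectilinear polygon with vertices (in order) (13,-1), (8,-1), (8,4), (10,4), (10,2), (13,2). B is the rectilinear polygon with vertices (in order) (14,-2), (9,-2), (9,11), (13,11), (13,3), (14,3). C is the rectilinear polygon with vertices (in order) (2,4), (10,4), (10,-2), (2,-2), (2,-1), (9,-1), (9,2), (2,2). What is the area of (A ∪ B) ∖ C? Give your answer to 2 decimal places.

|A ∪ B| = 62.
|(A ∪ B) ∩ C| = 8.
|(A ∪ B) ∖ C| = 62 − 8 = 54.00.

54.00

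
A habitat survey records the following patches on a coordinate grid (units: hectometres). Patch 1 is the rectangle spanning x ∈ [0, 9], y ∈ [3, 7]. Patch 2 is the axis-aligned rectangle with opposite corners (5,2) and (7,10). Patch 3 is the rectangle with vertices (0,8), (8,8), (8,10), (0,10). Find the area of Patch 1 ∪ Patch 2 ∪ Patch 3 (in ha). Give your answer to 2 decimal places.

56.00

By inclusion–exclusion:
Individual areas: |Patch 1| = 36, |Patch 2| = 16, |Patch 3| = 16.
|Patch 1∩Patch 2|: x∈[5,7], y∈[3,7] → 2·4 = 8.
|Patch 1∩Patch 3| = 0 (no overlap).
|Patch 2∩Patch 3|: x∈[5,7], y∈[8,10] → 2·2 = 4.
|Patch 1∩Patch 2∩Patch 3| = 0.
|Patch 1 ∪ Patch 2 ∪ Patch 3| = 68 − 12 + 0 = 56.00.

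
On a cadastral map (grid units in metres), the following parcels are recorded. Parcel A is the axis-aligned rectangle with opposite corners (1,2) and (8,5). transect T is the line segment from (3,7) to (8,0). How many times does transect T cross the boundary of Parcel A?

The segment meets the boundary at (6.571,2), (4.429,5).

2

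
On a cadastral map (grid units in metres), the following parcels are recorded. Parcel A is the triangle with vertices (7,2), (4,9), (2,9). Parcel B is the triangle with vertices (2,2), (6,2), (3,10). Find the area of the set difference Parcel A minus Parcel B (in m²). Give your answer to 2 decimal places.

|Parcel A| = 7, |Parcel A∩Parcel B| = 2.3301.
|Parcel A ∖ Parcel B| = |Parcel A| − |Parcel A∩Parcel B| = 7 − 2.3301 = 4.67.

4.67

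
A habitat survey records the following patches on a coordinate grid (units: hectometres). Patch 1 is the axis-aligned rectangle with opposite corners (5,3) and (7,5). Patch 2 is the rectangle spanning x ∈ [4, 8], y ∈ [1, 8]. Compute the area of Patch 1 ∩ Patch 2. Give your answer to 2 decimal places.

|Patch 1∩Patch 2|: x∈[5,7], y∈[3,5] → 2·2 = 4.

4.00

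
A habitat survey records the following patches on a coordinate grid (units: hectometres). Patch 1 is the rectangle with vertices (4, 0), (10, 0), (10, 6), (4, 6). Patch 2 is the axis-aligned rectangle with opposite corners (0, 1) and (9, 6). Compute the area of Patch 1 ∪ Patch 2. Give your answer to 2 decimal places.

56.00

By inclusion–exclusion:
Individual areas: |Patch 1| = 36, |Patch 2| = 45.
|Patch 1∩Patch 2|: x∈[4,9], y∈[1,6] → 5·5 = 25.
|Patch 1 ∪ Patch 2| = 81 − 25 = 56.00.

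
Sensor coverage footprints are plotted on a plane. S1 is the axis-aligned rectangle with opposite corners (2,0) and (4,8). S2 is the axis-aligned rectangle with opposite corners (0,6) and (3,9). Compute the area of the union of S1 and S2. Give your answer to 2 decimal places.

23.00

By inclusion–exclusion:
Individual areas: |S1| = 16, |S2| = 9.
|S1∩S2|: x∈[2,3], y∈[6,8] → 1·2 = 2.
|S1 ∪ S2| = 25 − 2 = 23.00.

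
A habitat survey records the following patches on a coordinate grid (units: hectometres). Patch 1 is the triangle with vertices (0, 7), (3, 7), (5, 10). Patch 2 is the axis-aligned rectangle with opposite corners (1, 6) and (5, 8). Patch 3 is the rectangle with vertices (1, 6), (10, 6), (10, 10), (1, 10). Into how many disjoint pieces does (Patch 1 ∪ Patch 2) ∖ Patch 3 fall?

1

(Patch 1 ∪ Patch 2) ∖ Patch 3 is a single connected region.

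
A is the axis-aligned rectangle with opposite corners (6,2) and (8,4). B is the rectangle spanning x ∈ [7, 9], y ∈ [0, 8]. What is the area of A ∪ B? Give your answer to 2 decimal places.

By inclusion–exclusion:
Individual areas: |A| = 4, |B| = 16.
|A∩B|: x∈[7,8], y∈[2,4] → 1·2 = 2.
|A ∪ B| = 20 − 2 = 18.00.

18.00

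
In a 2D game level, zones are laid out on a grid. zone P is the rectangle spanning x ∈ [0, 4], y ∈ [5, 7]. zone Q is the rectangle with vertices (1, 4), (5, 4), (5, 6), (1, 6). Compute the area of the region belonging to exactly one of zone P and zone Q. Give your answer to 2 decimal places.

|zone P∩zone Q|: x∈[1,4], y∈[5,6] → 3·1 = 3.
|zone P △ zone Q| = |zone P| + |zone Q| − 2·|zone P∩zone Q| = 8 + 8 − 6 = 10.00.

10.00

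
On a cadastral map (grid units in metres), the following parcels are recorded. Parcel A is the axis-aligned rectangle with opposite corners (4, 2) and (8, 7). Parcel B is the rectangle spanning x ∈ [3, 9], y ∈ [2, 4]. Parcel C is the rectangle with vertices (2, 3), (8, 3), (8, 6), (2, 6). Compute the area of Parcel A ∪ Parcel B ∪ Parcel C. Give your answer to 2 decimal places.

By inclusion–exclusion:
Individual areas: |Parcel A| = 20, |Parcel B| = 12, |Parcel C| = 18.
|Parcel A∩Parcel B|: x∈[4,8], y∈[2,4] → 4·2 = 8.
|Parcel A∩Parcel C|: x∈[4,8], y∈[3,6] → 4·3 = 12.
|Parcel B∩Parcel C|: x∈[3,8], y∈[3,4] → 5·1 = 5.
|Parcel A∩Parcel B∩Parcel C| = 4.
|Parcel A ∪ Parcel B ∪ Parcel C| = 50 − 25 + 4 = 29.00.

29.00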